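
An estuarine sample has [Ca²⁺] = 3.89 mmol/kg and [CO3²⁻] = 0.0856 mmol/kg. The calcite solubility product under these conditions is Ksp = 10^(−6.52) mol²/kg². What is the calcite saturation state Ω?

Ω = 1.10

Ksp = 10^(−6.52) = 3.020×10^-7
Ω = [Ca²⁺][CO3²⁻]/Ksp = (3.89×10^-3)(0.0856×10^-3) / 3.020×10^-7 = 1.10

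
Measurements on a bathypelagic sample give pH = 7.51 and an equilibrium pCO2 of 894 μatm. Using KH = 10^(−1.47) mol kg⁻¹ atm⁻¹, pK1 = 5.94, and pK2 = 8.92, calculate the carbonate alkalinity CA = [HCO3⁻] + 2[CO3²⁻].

[CO2*] = KH · pCO2 = 10^(−1.47) × 894×10^-6 = 3.029×10^-5 mol/kg
α₀ = 1/(1 + K1/[H⁺] + K1K2/[H⁺]²) = 1/(1 + 10^+1.57 + 10^+0.16) = 0.02525
DIC = [CO2*]/α₀ = 3.029×10^-5 / 0.02525 = 1.200 mmol/kg
CA = (α₁ + 2α₂)·DIC = (0.9382 + 2×0.03650) × 1.200 = 1.21 mmol/kg

CA = 1.21 mmol/kg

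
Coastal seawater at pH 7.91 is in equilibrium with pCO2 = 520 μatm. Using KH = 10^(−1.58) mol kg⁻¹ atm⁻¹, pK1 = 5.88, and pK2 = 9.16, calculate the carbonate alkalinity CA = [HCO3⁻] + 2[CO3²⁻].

CA = 1.63 mmol/kg

[CO2*] = KH · pCO2 = 10^(−1.58) × 520×10^-6 = 1.368×10^-5 mol/kg
α₀ = 1/(1 + K1/[H⁺] + K1K2/[H⁺]²) = 1/(1 + 10^+2.03 + 10^+0.78) = 0.008758
DIC = [CO2*]/α₀ = 1.368×10^-5 / 0.008758 = 1.562 mmol/kg
CA = (α₁ + 2α₂)·DIC = (0.9385 + 2×0.05277) × 1.562 = 1.63 mmol/kg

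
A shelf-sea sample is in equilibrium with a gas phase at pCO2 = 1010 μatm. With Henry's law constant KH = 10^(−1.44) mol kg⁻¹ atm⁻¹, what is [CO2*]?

KH = 10^(−1.44) = 3.631×10^-2 mol kg⁻¹ atm⁻¹
[CO2*] = KH · pCO2 = 3.631×10^-2 × 1010×10^-6 atm = 3.67×10^-5 mol/kg

[CO2*] = 36.7 μmol/kg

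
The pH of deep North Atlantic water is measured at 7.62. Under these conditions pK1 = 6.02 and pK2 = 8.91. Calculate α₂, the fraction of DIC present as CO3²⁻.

α₂ = 1 / (1 + [H⁺]/K2 + [H⁺]²/(K1K2)) = 1 / (1 + 10^+1.29 + 10^-0.31)
   = 1 / (1 + 19.498 + 0.48978) = 1/20.988 = 0.04765

α₂ = 0.0476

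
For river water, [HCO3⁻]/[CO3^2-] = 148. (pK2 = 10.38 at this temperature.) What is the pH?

pH = 8.21

From K2 = [H⁺][CO3^2-]/[HCO3⁻]:  pH = pK2 − log₁₀([HCO3⁻]/[CO3^2-])
log₁₀(148) = +2.170
pH = 10.38 − (+2.170) = 8.21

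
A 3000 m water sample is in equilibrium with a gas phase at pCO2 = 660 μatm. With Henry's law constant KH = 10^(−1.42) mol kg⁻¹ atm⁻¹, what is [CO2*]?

KH = 10^(−1.42) = 3.802×10^-2 mol kg⁻¹ atm⁻¹
[CO2*] = KH · pCO2 = 3.802×10^-2 × 660×10^-6 atm = 2.51×10^-5 mol/kg

[CO2*] = 25.1 μmol/kg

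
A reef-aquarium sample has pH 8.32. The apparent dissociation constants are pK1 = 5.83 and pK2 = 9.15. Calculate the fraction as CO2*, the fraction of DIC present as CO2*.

α₀ = 1 / (1 + K1/[H⁺] + K1K2/[H⁺]²) = 1 / (1 + 10^+2.49 + 10^+1.66)
   = 1 / (1 + 309.03 + 45.709) = 1/355.74 = 0.002811

α₀ = 0.00281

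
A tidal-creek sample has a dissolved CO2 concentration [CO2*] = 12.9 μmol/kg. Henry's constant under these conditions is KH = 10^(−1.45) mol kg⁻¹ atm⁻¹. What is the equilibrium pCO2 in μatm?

KH = 10^(−1.45) = 3.548×10^-2 mol kg⁻¹ atm⁻¹
pCO2 = [CO2*]/KH = 12.9×10^-6 / 3.548×10^-2 = 3.64×10^-4 atm = 364 μatm

pCO2 = 364 μatm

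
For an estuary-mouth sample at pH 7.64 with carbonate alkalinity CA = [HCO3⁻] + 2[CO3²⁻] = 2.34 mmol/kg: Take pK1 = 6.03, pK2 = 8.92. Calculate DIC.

DIC = 2.28 mmol/kg

CA = [HCO3⁻] + 2[CO3²⁻] = (α₁ + 2α₂)·DIC
At pH 7.64: [H⁺]/K1 = 10^-1.61 = 0.024547, K2/[H⁺] = 10^-1.28 = 0.052481
α₁ = 1/(1 + 0.024547 + 0.052481) = 1/1.0770 = 0.9285; α₂ = α₁·K2/[H⁺] = 0.04873
α₁ + 2α₂ = 1.0259
DIC = CA / (α₁ + 2α₂) = 2.34 / 1.0259 = 2.28 mmol/kg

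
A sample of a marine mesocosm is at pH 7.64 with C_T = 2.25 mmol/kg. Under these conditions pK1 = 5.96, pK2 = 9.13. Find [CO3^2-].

α₂ = 1 / (1 + [H⁺]/K2 + [H⁺]²/(K1K2)) = 1 / (1 + 10^+1.49 + 10^-0.19)
   = 1 / (1 + 30.903 + 0.64565) = 1/32.549 = 0.03072
[CO3²⁻] = α₂ × DIC = 0.03072 × 2.25 = 0.0691 mmol/kg

[CO3²⁻] = 0.0691 mmol/kg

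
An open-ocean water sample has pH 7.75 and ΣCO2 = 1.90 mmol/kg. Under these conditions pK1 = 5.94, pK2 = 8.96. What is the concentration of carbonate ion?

α₂ = 1 / (1 + [H⁺]/K2 + [H⁺]²/(K1K2)) = 1 / (1 + 10^+1.21 + 10^-0.60)
   = 1 / (1 + 16.218 + 0.25119) = 1/17.469 = 0.05724
[CO3²⁻] = α₂ × DIC = 0.05724 × 1.90 = 0.109 mmol/kg

[CO3²⁻] = 0.109 mmol/kg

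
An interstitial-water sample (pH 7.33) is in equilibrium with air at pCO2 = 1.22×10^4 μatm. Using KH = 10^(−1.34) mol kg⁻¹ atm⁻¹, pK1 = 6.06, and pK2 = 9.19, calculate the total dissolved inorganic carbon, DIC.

[CO2*] = KH · pCO2 = 10^(−1.34) × 1.22×10^4×10^-6 = 5.576×10^-4 mol/kg
α₀ = 1/(1 + K1/[H⁺] + K1K2/[H⁺]²) = 1/(1 + 10^+1.27 + 10^-0.59) = 0.05031
DIC = [CO2*]/α₀ = 5.576×10^-4 / 0.05031 = 11.1 mmol/kg

DIC = 11.1 mmol/kg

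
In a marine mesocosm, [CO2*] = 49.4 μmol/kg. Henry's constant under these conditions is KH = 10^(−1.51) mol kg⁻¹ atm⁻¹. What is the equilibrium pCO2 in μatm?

pCO2 = 1600 μatm

KH = 10^(−1.51) = 3.090×10^-2 mol kg⁻¹ atm⁻¹
pCO2 = [CO2*]/KH = 49.4×10^-6 / 3.090×10^-2 = 1.60×10^-3 atm = 1600 μatm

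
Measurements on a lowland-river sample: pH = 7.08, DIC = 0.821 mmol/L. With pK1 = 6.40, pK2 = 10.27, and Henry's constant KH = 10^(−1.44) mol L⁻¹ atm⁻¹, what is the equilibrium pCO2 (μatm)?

α₀ = 1 / (1 + K1/[H⁺] + K1K2/[H⁺]²) = 1 / (1 + 10^+0.68 + 10^-2.51)
   = 1 / (1 + 4.7863 + 0.0030903) = 1/5.7894 = 0.1727
[CO2*] = α₀ × DIC = 0.1727 × 0.821 = 0.1418 mmol/L
pCO2 = [CO2*]/KH = 1.418×10^-4 / 3.631×10^-2 = 3910 μatm

pCO2 = 3910 μatm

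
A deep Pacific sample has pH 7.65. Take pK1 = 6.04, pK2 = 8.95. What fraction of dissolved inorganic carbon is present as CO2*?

α₀ = 1 / (1 + K1/[H⁺] + K1K2/[H⁺]²) = 1 / (1 + 10^+1.61 + 10^+0.31)
   = 1 / (1 + 40.738 + 2.0417) = 1/43.780 = 0.02284

α₀ = 0.0228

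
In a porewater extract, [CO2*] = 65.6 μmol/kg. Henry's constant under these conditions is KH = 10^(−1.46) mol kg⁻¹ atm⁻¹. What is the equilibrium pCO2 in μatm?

KH = 10^(−1.46) = 3.467×10^-2 mol kg⁻¹ atm⁻¹
pCO2 = [CO2*]/KH = 65.6×10^-6 / 3.467×10^-2 = 1.89×10^-3 atm = 1890 μatm

pCO2 = 1890 μatm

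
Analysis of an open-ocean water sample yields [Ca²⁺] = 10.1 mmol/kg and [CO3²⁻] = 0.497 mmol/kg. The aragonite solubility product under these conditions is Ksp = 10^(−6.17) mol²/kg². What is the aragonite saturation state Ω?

Ω = 7.42

Ksp = 10^(−6.17) = 6.761×10^-7
Ω = [Ca²⁺][CO3²⁻]/Ksp = (10.1×10^-3)(0.497×10^-3) / 6.761×10^-7 = 7.42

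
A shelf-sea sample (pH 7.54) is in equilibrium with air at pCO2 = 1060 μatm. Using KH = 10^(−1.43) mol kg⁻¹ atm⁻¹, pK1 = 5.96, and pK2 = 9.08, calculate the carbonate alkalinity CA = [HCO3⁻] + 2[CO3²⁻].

CA = 1.58 mmol/kg

[CO2*] = KH · pCO2 = 10^(−1.43) × 1060×10^-6 = 3.938×10^-5 mol/kg
α₀ = 1/(1 + K1/[H⁺] + K1K2/[H⁺]²) = 1/(1 + 10^+1.58 + 10^+0.04) = 0.02493
DIC = [CO2*]/α₀ = 3.938×10^-5 / 0.02493 = 1.580 mmol/kg
CA = (α₁ + 2α₂)·DIC = (0.9477 + 2×0.02733) × 1.580 = 1.58 mmol/kg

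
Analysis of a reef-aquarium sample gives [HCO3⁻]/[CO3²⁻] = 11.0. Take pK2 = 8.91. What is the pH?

pH = 7.87

From K2 = [H⁺][CO3²⁻]/[HCO3⁻]:  pH = pK2 − log₁₀([HCO3⁻]/[CO3²⁻])
log₁₀(11.0) = +1.041
pH = 8.91 − (+1.041) = 7.87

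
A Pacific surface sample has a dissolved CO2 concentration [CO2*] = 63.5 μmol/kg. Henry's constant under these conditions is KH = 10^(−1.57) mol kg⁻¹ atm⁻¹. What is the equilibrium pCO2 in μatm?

KH = 10^(−1.57) = 2.692×10^-2 mol kg⁻¹ atm⁻¹
pCO2 = [CO2*]/KH = 63.5×10^-6 / 2.692×10^-2 = 2.36×10^-3 atm = 2360 μatm

pCO2 = 2360 μatm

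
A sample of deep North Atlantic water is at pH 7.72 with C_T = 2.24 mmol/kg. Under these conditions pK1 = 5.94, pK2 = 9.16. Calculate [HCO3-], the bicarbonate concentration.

[HCO3⁻] = 2.13 mmol/kg

α₁ = 1 / (1 + [H⁺]/K1 + K2/[H⁺]) = 1 / (1 + 10^-1.78 + 10^-1.44)
   = 1 / (1 + 0.016596 + 0.036308) = 1/1.0529 = 0.9498
[HCO3⁻] = α₁ × DIC = 0.9498 × 2.24 = 2.13 mmol/kg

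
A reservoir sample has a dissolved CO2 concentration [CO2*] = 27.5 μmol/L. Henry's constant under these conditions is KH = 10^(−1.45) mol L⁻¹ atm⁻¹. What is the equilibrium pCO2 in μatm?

KH = 10^(−1.45) = 3.548×10^-2 mol L⁻¹ atm⁻¹
pCO2 = [CO2*]/KH = 27.5×10^-6 / 3.548×10^-2 = 7.75×10^-4 atm = 775 μatm

pCO2 = 775 μatm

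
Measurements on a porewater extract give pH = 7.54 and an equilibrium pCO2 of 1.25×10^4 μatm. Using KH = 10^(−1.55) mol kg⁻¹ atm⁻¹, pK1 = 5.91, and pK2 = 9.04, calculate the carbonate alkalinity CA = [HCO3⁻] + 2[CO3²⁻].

[CO2*] = KH · pCO2 = 10^(−1.55) × 1.25×10^4×10^-6 = 3.523×10^-4 mol/kg
α₀ = 1/(1 + K1/[H⁺] + K1K2/[H⁺]²) = 1/(1 + 10^+1.63 + 10^+0.13) = 0.02222
DIC = [CO2*]/α₀ = 3.523×10^-4 / 0.02222 = 15.86 mmol/kg
CA = (α₁ + 2α₂)·DIC = (0.9478 + 2×0.02997) × 15.86 = 16.0 mmol/kg

CA = 16.0 mmol/kg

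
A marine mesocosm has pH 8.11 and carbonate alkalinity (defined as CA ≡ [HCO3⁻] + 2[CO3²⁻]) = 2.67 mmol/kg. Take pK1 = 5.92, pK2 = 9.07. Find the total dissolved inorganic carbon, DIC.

CA = [HCO3⁻] + 2[CO3²⁻] = (α₁ + 2α₂)·DIC
At pH 8.11: [H⁺]/K1 = 10^-2.19 = 0.0064565, K2/[H⁺] = 10^-0.96 = 0.10965
α₁ = 1/(1 + 0.0064565 + 0.10965) = 1/1.1161 = 0.8960; α₂ = α₁·K2/[H⁺] = 0.09824
α₁ + 2α₂ = 1.0925
DIC = CA / (α₁ + 2α₂) = 2.67 / 1.0925 = 2.44 mmol/kg

DIC = 2.44 mmol/kg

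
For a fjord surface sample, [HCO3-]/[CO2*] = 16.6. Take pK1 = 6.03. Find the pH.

From K1 = [H⁺][HCO3-]/[CO2*]:  pH = pK1 + log₁₀([HCO3-]/[CO2*])
log₁₀(16.6) = +1.220
pH = 6.03 + (+1.220) = 7.25

pH = 7.25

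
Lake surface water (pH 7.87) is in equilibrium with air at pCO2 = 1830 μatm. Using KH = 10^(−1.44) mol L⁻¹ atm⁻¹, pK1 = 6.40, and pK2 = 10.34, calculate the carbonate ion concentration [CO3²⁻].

[CO2*] = KH · pCO2 = 10^(−1.44) × 1830×10^-6 = 6.644×10^-5 mol/L
α₀ = 1/(1 + K1/[H⁺] + K1K2/[H⁺]²) = 1/(1 + 10^+1.47 + 10^-1.00) = 0.03267
DIC = [CO2*]/α₀ = 6.644×10^-5 / 0.03267 = 2.034 mmol/L
[CO3²⁻] = α₂·DIC; α₂ = 0.003267, so [CO3²⁻] = 0.003267 × 2.034 = 0.00664 mmol/L = 6.64 μmol/L

[CO3²⁻] = 6.64 μmol/L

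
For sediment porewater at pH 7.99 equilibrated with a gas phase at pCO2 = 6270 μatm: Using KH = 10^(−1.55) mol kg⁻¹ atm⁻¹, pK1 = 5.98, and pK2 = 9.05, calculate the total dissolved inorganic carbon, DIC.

[CO2*] = KH · pCO2 = 10^(−1.55) × 6270×10^-6 = 1.767×10^-4 mol/kg
α₀ = 1/(1 + K1/[H⁺] + K1K2/[H⁺]²) = 1/(1 + 10^+2.01 + 10^+0.95) = 0.008909
DIC = [CO2*]/α₀ = 1.767×10^-4 / 0.008909 = 19.8 mmol/kg

DIC = 19.8 mmol/kg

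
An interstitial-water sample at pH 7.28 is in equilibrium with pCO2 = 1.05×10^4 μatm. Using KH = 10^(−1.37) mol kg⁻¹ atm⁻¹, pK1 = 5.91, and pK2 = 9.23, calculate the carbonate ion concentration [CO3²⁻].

[CO3²⁻] = 0.118 mmol/kg

[CO2*] = KH · pCO2 = 10^(−1.37) × 1.05×10^4×10^-6 = 4.479×10^-4 mol/kg
α₀ = 1/(1 + K1/[H⁺] + K1K2/[H⁺]²) = 1/(1 + 10^+1.37 + 10^-0.58) = 0.04048
DIC = [CO2*]/α₀ = 4.479×10^-4 / 0.04048 = 11.07 mmol/kg
[CO3²⁻] = α₂·DIC; α₂ = 0.01065, so [CO3²⁻] = 0.01065 × 11.07 = 0.118 mmol/kg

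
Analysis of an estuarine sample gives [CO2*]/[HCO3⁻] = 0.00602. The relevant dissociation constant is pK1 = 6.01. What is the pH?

From K1 = [H⁺][HCO3⁻]/[CO2*]:  pH = pK1 − log₁₀([CO2*]/[HCO3⁻])
log₁₀(0.00602) = -2.220
pH = 6.01 − (-2.220) = 8.23

pH = 8.23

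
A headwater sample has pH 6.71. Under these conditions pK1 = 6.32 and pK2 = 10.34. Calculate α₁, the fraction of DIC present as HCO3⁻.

α₁ = 1 / (1 + [H⁺]/K1 + K2/[H⁺]) = 1 / (1 + 10^-0.39 + 10^-3.63)
   = 1 / (1 + 0.40738 + 0.00023442) = 1/1.4076 = 0.7104

α₁ = 0.710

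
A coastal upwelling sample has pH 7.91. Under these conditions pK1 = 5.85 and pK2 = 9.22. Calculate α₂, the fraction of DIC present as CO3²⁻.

α₂ = 1 / (1 + [H⁺]/K2 + [H⁺]²/(K1K2)) = 1 / (1 + 10^+1.31 + 10^-0.75)
   = 1 / (1 + 20.417 + 0.17783) = 1/21.595 = 0.04631

α₂ = 0.0463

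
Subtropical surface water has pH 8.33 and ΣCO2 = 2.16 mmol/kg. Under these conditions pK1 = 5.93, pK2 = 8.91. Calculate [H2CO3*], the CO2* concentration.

[CO2*] = 6.79 μmol/kg

α₀ = 1 / (1 + K1/[H⁺] + K1K2/[H⁺]²) = 1 / (1 + 10^+2.40 + 10^+1.82)
   = 1 / (1 + 251.19 + 66.069) = 1/318.26 = 0.003142
[CO2*] = α₀ × DIC = 0.003142 × 2.16 = 0.00679 mmol/kg = 6.79 μmol/kg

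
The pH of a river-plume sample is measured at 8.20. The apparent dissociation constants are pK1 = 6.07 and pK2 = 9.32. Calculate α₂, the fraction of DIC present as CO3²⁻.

α₂ = 1 / (1 + [H⁺]/K2 + [H⁺]²/(K1K2)) = 1 / (1 + 10^+1.12 + 10^-1.01)
   = 1 / (1 + 13.183 + 0.097724) = 1/14.280 = 0.07003

α₂ = 0.0700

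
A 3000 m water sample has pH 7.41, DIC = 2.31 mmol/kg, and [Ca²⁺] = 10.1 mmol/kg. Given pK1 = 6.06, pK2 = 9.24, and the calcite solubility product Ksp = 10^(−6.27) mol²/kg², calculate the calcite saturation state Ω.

Ω = 0.607

α₂ = 1 / (1 + [H⁺]/K2 + [H⁺]²/(K1K2)) = 1 / (1 + 10^+1.83 + 10^+0.48)
   = 1 / (1 + 67.608 + 3.0200) = 1/71.628 = 0.01396
[CO3²⁻] = α₂ × DIC = 0.01396 × 2.31 = 0.03225 mmol/kg
Ksp = 10^(−6.27) = 5.370×10^-7
Ω = [Ca²⁺][CO3²⁻]/Ksp = (10.1×10^-3)(3.225×10^-5) / 5.370×10^-7 = 0.607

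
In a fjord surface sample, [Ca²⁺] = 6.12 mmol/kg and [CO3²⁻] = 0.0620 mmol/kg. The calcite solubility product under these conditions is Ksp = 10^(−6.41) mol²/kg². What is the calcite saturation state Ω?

Ω = 0.975

Ksp = 10^(−6.41) = 3.890×10^-7
Ω = [Ca²⁺][CO3²⁻]/Ksp = (6.12×10^-3)(0.0620×10^-3) / 3.890×10^-7 = 0.975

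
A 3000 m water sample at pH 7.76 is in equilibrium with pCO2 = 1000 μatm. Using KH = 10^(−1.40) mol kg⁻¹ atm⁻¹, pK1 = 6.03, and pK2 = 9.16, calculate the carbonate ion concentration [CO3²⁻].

[CO2*] = KH · pCO2 = 10^(−1.40) × 1000×10^-6 = 3.981×10^-5 mol/kg
α₀ = 1/(1 + K1/[H⁺] + K1K2/[H⁺]²) = 1/(1 + 10^+1.73 + 10^+0.33) = 0.01759
DIC = [CO2*]/α₀ = 3.981×10^-5 / 0.01759 = 2.263 mmol/kg
[CO3²⁻] = α₂·DIC; α₂ = 0.03761, so [CO3²⁻] = 0.03761 × 2.263 = 0.0851 mmol/kg

[CO3²⁻] = 0.0851 mmol/kg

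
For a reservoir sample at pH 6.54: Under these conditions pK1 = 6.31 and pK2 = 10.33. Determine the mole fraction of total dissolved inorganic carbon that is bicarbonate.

α₁ = 1 / (1 + [H⁺]/K1 + K2/[H⁺]) = 1 / (1 + 10^-0.23 + 10^-3.79)
   = 1 / (1 + 0.58884 + 0.00016218) = 1/1.5890 = 0.6293

α₁ = 0.629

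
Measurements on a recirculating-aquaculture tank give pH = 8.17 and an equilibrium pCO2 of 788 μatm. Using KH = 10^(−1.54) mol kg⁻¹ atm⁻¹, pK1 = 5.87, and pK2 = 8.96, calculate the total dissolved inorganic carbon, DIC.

DIC = 5.29 mmol/kg

[CO2*] = KH · pCO2 = 10^(−1.54) × 788×10^-6 = 2.273×10^-5 mol/kg
α₀ = 1/(1 + K1/[H⁺] + K1K2/[H⁺]²) = 1/(1 + 10^+2.30 + 10^+1.51) = 0.004294
DIC = [CO2*]/α₀ = 2.273×10^-5 / 0.004294 = 5.29 mmol/kg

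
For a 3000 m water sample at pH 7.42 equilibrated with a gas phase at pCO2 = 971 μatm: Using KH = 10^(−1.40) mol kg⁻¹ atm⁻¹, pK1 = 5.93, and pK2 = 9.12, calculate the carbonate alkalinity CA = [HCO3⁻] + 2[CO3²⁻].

[CO2*] = KH · pCO2 = 10^(−1.40) × 971×10^-6 = 3.866×10^-5 mol/kg
α₀ = 1/(1 + K1/[H⁺] + K1K2/[H⁺]²) = 1/(1 + 10^+1.49 + 10^-0.21) = 0.03075
DIC = [CO2*]/α₀ = 3.866×10^-5 / 0.03075 = 1.257 mmol/kg
CA = (α₁ + 2α₂)·DIC = (0.9503 + 2×0.01896) × 1.257 = 1.24 mmol/kg

CA = 1.24 mmol/kg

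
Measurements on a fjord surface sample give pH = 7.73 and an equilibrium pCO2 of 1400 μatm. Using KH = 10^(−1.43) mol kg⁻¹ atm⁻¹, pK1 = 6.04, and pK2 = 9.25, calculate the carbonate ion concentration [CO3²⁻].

[CO3²⁻] = 0.0769 mmol/kg

[CO2*] = KH · pCO2 = 10^(−1.43) × 1400×10^-6 = 5.201×10^-5 mol/kg
α₀ = 1/(1 + K1/[H⁺] + K1K2/[H⁺]²) = 1/(1 + 10^+1.69 + 10^+0.17) = 0.01943
DIC = [CO2*]/α₀ = 5.201×10^-5 / 0.01943 = 2.677 mmol/kg
[CO3²⁻] = α₂·DIC; α₂ = 0.02874, so [CO3²⁻] = 0.02874 × 2.677 = 0.0769 mmol/kg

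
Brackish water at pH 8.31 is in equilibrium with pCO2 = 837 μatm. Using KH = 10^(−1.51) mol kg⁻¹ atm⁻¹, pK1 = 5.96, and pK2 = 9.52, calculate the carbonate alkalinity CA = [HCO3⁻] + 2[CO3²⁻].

CA = 6.50 mmol/kg

[CO2*] = KH · pCO2 = 10^(−1.51) × 837×10^-6 = 2.587×10^-5 mol/kg
α₀ = 1/(1 + K1/[H⁺] + K1K2/[H⁺]²) = 1/(1 + 10^+2.35 + 10^+1.14) = 0.004190
DIC = [CO2*]/α₀ = 2.587×10^-5 / 0.004190 = 6.174 mmol/kg
CA = (α₁ + 2α₂)·DIC = (0.9380 + 2×0.05784) × 6.174 = 6.50 mmol/kg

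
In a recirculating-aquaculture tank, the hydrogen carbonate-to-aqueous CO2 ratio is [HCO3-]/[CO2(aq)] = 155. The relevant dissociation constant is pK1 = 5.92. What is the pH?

From K1 = [H⁺][HCO3-]/[CO2(aq)]:  pH = pK1 + log₁₀([HCO3-]/[CO2(aq)])
log₁₀(155) = +2.190
pH = 5.92 + (+2.190) = 8.11

pH = 8.11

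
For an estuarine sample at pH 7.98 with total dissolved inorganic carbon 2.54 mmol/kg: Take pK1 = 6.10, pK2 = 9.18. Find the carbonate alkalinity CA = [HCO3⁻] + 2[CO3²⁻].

CA = 2.66 mmol/kg

CA = [HCO3⁻] + 2[CO3²⁻] = (α₁ + 2α₂)·DIC
At pH 7.98: [H⁺]/K1 = 10^-1.88 = 0.013183, K2/[H⁺] = 10^-1.20 = 0.063096
α₁ = 1/(1 + 0.013183 + 0.063096) = 1/1.0763 = 0.9291; α₂ = α₁·K2/[H⁺] = 0.05862
α₁ + 2α₂ = 1.0464
CA = 1.0464 × 2.54 = 2.66 mmol/kg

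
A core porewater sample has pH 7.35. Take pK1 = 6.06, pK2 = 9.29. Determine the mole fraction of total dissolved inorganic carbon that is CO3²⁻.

α₂ = 0.0108

α₂ = 1 / (1 + [H⁺]/K2 + [H⁺]²/(K1K2)) = 1 / (1 + 10^+1.94 + 10^+0.65)
   = 1 / (1 + 87.096 + 4.4668) = 1/92.563 = 0.01080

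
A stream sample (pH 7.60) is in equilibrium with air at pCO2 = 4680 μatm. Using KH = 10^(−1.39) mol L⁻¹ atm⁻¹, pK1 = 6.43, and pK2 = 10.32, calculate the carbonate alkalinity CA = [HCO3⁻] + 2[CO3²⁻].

[CO2*] = KH · pCO2 = 10^(−1.39) × 4680×10^-6 = 1.907×10^-4 mol/L
α₀ = 1/(1 + K1/[H⁺] + K1K2/[H⁺]²) = 1/(1 + 10^+1.17 + 10^-1.55) = 0.06321
DIC = [CO2*]/α₀ = 1.907×10^-4 / 0.06321 = 3.016 mmol/L
CA = (α₁ + 2α₂)·DIC = (0.9350 + 2×0.001782) × 3.016 = 2.83 mmol/L

CA = 2.83 mmol/L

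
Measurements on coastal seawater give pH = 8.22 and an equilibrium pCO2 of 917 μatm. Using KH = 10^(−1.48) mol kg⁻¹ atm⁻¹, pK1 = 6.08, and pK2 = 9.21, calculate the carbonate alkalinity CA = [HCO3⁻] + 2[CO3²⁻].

CA = 5.05 mmol/kg

[CO2*] = KH · pCO2 = 10^(−1.48) × 917×10^-6 = 3.036×10^-5 mol/kg
α₀ = 1/(1 + K1/[H⁺] + K1K2/[H⁺]²) = 1/(1 + 10^+2.14 + 10^+1.15) = 0.006529
DIC = [CO2*]/α₀ = 3.036×10^-5 / 0.006529 = 4.651 mmol/kg
CA = (α₁ + 2α₂)·DIC = (0.9012 + 2×0.09222) × 4.651 = 5.05 mmol/kg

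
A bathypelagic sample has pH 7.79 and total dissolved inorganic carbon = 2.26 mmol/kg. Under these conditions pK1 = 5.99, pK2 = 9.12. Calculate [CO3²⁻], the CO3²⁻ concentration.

[CO3²⁻] = 0.0995 mmol/kg

α₂ = 1 / (1 + [H⁺]/K2 + [H⁺]²/(K1K2)) = 1 / (1 + 10^+1.33 + 10^-0.47)
   = 1 / (1 + 21.380 + 0.33884) = 1/22.718 = 0.04402
[CO3²⁻] = α₂ × DIC = 0.04402 × 2.26 = 0.0995 mmol/kg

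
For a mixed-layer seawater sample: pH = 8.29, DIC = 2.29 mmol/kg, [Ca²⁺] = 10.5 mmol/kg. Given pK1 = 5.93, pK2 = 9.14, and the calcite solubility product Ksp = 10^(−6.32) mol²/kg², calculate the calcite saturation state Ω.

Ω = 6.19

α₂ = 1 / (1 + [H⁺]/K2 + [H⁺]²/(K1K2)) = 1 / (1 + 10^+0.85 + 10^-1.51)
   = 1 / (1 + 7.0795 + 0.030903) = 1/8.1104 = 0.1233
[CO3²⁻] = α₂ × DIC = 0.1233 × 2.29 = 0.2824 mmol/kg
Ksp = 10^(−6.32) = 4.786×10^-7
Ω = [Ca²⁺][CO3²⁻]/Ksp = (10.5×10^-3)(2.824×10^-4) / 4.786×10^-7 = 6.19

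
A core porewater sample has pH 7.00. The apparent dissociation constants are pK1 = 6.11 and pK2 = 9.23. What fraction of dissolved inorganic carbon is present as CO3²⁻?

α₂ = 1 / (1 + [H⁺]/K2 + [H⁺]²/(K1K2)) = 1 / (1 + 10^+2.23 + 10^+1.34)
   = 1 / (1 + 169.82 + 21.878) = 1/192.70 = 0.005189

α₂ = 0.00519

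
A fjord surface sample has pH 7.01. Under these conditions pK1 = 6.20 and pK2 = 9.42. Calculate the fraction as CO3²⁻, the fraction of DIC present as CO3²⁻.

α₂ = 0.00336

α₂ = 1 / (1 + [H⁺]/K2 + [H⁺]²/(K1K2)) = 1 / (1 + 10^+2.41 + 10^+1.60)
   = 1 / (1 + 257.04 + 39.811) = 1/297.85 = 0.003357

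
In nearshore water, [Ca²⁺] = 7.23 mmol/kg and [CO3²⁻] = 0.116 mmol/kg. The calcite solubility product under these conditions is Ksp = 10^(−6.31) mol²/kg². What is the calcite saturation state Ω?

Ksp = 10^(−6.31) = 4.898×10^-7
Ω = [Ca²⁺][CO3²⁻]/Ksp = (7.23×10^-3)(0.116×10^-3) / 4.898×10^-7 = 1.71

Ω = 1.71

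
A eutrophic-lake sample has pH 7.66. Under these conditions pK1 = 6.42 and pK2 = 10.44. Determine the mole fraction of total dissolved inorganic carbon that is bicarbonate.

α₁ = 1 / (1 + [H⁺]/K1 + K2/[H⁺]) = 1 / (1 + 10^-1.24 + 10^-2.78)
   = 1 / (1 + 0.057544 + 0.0016596) = 1/1.0592 = 0.9441

α₁ = 0.944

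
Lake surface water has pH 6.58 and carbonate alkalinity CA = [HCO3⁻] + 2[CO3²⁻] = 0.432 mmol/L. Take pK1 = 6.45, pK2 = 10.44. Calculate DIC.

CA = [HCO3⁻] + 2[CO3²⁻] = (α₁ + 2α₂)·DIC
At pH 6.58: [H⁺]/K1 = 10^-0.13 = 0.74131, K2/[H⁺] = 10^-3.86 = 0.00013804
α₁ = 1/(1 + 0.74131 + 0.00013804) = 1/1.7414 = 0.5742; α₂ = α₁·K2/[H⁺] = 7.927×10^-5
α₁ + 2α₂ = 0.5744
DIC = CA / (α₁ + 2α₂) = 0.432 / 0.5744 = 0.752 mmol/L

DIC = 0.752 mmol/L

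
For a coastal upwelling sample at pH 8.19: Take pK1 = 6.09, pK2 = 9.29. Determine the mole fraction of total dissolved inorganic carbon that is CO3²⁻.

α₂ = 1 / (1 + [H⁺]/K2 + [H⁺]²/(K1K2)) = 1 / (1 + 10^+1.10 + 10^-1.00)
   = 1 / (1 + 12.589 + 0.10000) = 1/13.689 = 0.07305

α₂ = 0.0730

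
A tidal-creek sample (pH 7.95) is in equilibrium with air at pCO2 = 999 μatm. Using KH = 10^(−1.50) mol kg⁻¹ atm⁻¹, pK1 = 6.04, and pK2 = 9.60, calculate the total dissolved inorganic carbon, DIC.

DIC = 2.66 mmol/kg

[CO2*] = KH · pCO2 = 10^(−1.50) × 999×10^-6 = 3.159×10^-5 mol/kg
α₀ = 1/(1 + K1/[H⁺] + K1K2/[H⁺]²) = 1/(1 + 10^+1.91 + 10^+0.26) = 0.01189
DIC = [CO2*]/α₀ = 3.159×10^-5 / 0.01189 = 2.66 mmol/kg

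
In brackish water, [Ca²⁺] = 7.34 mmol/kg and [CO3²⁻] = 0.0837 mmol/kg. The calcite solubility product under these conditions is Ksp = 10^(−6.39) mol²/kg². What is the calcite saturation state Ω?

Ksp = 10^(−6.39) = 4.074×10^-7
Ω = [Ca²⁺][CO3²⁻]/Ksp = (7.34×10^-3)(0.0837×10^-3) / 4.074×10^-7 = 1.51

Ω = 1.51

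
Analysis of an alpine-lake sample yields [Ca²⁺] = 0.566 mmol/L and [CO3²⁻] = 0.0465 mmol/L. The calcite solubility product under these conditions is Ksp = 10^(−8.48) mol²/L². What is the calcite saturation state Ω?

Ksp = 10^(−8.48) = 3.311×10^-9
Ω = [Ca²⁺][CO3²⁻]/Ksp = (0.566×10^-3)(0.0465×10^-3) / 3.311×10^-9 = 7.95

Ω = 7.95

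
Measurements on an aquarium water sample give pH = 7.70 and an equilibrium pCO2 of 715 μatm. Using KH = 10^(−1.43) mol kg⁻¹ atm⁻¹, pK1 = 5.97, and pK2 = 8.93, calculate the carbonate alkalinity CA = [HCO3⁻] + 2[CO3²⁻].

[CO2*] = KH · pCO2 = 10^(−1.43) × 715×10^-6 = 2.656×10^-5 mol/kg
α₀ = 1/(1 + K1/[H⁺] + K1K2/[H⁺]²) = 1/(1 + 10^+1.73 + 10^+0.50) = 0.01728
DIC = [CO2*]/α₀ = 2.656×10^-5 / 0.01728 = 1.537 mmol/kg
CA = (α₁ + 2α₂)·DIC = (0.9281 + 2×0.05465) × 1.537 = 1.59 mmol/kg

CA = 1.59 mmol/kg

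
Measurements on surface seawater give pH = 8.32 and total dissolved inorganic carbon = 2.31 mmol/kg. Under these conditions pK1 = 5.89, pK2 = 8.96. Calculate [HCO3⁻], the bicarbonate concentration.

α₁ = 1 / (1 + [H⁺]/K1 + K2/[H⁺]) = 1 / (1 + 10^-2.43 + 10^-0.64)
   = 1 / (1 + 0.0037154 + 0.22909) = 1/1.2328 = 0.8112
[HCO3⁻] = α₁ × DIC = 0.8112 × 2.31 = 1.87 mmol/kg

[HCO3⁻] = 1.87 mmol/kg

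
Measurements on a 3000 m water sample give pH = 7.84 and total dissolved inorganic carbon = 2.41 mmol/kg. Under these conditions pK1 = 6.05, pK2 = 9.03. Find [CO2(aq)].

α₀ = 1 / (1 + K1/[H⁺] + K1K2/[H⁺]²) = 1 / (1 + 10^+1.79 + 10^+0.60)
   = 1 / (1 + 61.660 + 3.9811) = 1/66.641 = 0.01501
[CO2*] = α₀ × DIC = 0.01501 × 2.41 = 0.0362 mmol/kg

[CO2*] = 0.0362 mmol/kg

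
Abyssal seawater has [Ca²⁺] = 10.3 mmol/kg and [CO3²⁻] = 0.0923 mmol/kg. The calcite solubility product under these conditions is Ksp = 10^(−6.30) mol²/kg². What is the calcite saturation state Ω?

Ksp = 10^(−6.30) = 5.012×10^-7
Ω = [Ca²⁺][CO3²⁻]/Ksp = (10.3×10^-3)(0.0923×10^-3) / 5.012×10^-7 = 1.90

Ω = 1.90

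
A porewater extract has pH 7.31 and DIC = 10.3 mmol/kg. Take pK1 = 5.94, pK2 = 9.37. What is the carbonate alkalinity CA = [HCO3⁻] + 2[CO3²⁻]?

CA = 9.97 mmol/kg

CA = [HCO3⁻] + 2[CO3²⁻] = (α₁ + 2α₂)·DIC
At pH 7.31: [H⁺]/K1 = 10^-1.37 = 0.042658, K2/[H⁺] = 10^-2.06 = 0.0087096
α₁ = 1/(1 + 0.042658 + 0.0087096) = 1/1.0514 = 0.9511; α₂ = α₁·K2/[H⁺] = 0.008284
α₁ + 2α₂ = 0.9677
CA = 0.9677 × 10.3 = 9.97 mmol/kg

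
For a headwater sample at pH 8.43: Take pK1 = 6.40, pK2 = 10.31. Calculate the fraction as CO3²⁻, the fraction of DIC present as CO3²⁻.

α₂ = 1 / (1 + [H⁺]/K2 + [H⁺]²/(K1K2)) = 1 / (1 + 10^+1.88 + 10^-0.15)
   = 1 / (1 + 75.858 + 0.70795) = 1/77.566 = 0.01289

α₂ = 0.0129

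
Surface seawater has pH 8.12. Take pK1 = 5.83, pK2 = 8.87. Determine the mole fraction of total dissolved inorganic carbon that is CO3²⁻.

α₂ = 0.150

α₂ = 1 / (1 + [H⁺]/K2 + [H⁺]²/(K1K2)) = 1 / (1 + 10^+0.75 + 10^-1.54)
   = 1 / (1 + 5.6234 + 0.028840) = 1/6.6523 = 0.1503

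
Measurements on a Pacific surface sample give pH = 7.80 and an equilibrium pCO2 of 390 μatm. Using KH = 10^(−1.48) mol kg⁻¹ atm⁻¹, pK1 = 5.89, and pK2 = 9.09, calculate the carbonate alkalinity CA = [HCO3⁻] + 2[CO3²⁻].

[CO2*] = KH · pCO2 = 10^(−1.48) × 390×10^-6 = 1.291×10^-5 mol/kg
α₀ = 1/(1 + K1/[H⁺] + K1K2/[H⁺]²) = 1/(1 + 10^+1.91 + 10^+0.62) = 0.01157
DIC = [CO2*]/α₀ = 1.291×10^-5 / 0.01157 = 1.116 mmol/kg
CA = (α₁ + 2α₂)·DIC = (0.9402 + 2×0.04822) × 1.116 = 1.16 mmol/kg

CA = 1.16 mmol/kg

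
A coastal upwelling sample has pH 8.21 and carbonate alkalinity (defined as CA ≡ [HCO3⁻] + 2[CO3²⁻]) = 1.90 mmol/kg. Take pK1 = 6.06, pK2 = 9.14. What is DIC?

CA = [HCO3⁻] + 2[CO3²⁻] = (α₁ + 2α₂)·DIC
At pH 8.21: [H⁺]/K1 = 10^-2.15 = 0.0070795, K2/[H⁺] = 10^-0.93 = 0.11749
α₁ = 1/(1 + 0.0070795 + 0.11749) = 1/1.1246 = 0.8892; α₂ = α₁·K2/[H⁺] = 0.1045
α₁ + 2α₂ = 1.0982
DIC = CA / (α₁ + 2α₂) = 1.90 / 1.0982 = 1.73 mmol/kg

DIC = 1.73 mmol/kg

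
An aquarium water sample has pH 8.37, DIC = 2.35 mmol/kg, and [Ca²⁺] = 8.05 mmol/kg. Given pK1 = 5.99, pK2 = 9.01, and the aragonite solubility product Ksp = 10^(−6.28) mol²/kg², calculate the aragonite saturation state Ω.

Ω = 6.70

α₂ = 1 / (1 + [H⁺]/K2 + [H⁺]²/(K1K2)) = 1 / (1 + 10^+0.64 + 10^-1.74)
   = 1 / (1 + 4.3652 + 0.018197) = 1/5.3834 = 0.1858
[CO3²⁻] = α₂ × DIC = 0.1858 × 2.35 = 0.4365 mmol/kg
Ksp = 10^(−6.28) = 5.248×10^-7
Ω = [Ca²⁺][CO3²⁻]/Ksp = (8.05×10^-3)(4.365×10^-4) / 5.248×10^-7 = 6.70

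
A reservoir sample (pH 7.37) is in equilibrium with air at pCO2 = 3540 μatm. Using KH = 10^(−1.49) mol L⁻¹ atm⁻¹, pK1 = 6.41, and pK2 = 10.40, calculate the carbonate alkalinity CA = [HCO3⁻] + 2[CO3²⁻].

CA = 1.05 mmol/L

[CO2*] = KH · pCO2 = 10^(−1.49) × 3540×10^-6 = 1.146×10^-4 mol/L
α₀ = 1/(1 + K1/[H⁺] + K1K2/[H⁺]²) = 1/(1 + 10^+0.96 + 10^-2.07) = 0.09873
DIC = [CO2*]/α₀ = 1.146×10^-4 / 0.09873 = 1.160 mmol/L
CA = (α₁ + 2α₂)·DIC = (0.9004 + 2×0.0008403) × 1.160 = 1.05 mmol/L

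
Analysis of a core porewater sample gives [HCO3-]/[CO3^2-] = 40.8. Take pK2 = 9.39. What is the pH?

From K2 = [H⁺][CO3^2-]/[HCO3-]:  pH = pK2 − log₁₀([HCO3-]/[CO3^2-])
log₁₀(40.8) = +1.611
pH = 9.39 − (+1.611) = 7.78

pH = 7.78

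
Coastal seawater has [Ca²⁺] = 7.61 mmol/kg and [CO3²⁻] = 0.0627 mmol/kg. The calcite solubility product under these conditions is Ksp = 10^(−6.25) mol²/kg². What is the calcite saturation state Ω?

Ksp = 10^(−6.25) = 5.623×10^-7
Ω = [Ca²⁺][CO3²⁻]/Ksp = (7.61×10^-3)(0.0627×10^-3) / 5.623×10^-7 = 0.849

Ω = 0.849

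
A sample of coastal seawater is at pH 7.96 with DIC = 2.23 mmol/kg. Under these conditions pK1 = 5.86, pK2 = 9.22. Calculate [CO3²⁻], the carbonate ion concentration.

[CO3²⁻] = 0.115 mmol/kg

α₂ = 1 / (1 + [H⁺]/K2 + [H⁺]²/(K1K2)) = 1 / (1 + 10^+1.26 + 10^-0.84)
   = 1 / (1 + 18.197 + 0.14454) = 1/19.342 = 0.05170
[CO3²⁻] = α₂ × DIC = 0.05170 × 2.23 = 0.115 mmol/kg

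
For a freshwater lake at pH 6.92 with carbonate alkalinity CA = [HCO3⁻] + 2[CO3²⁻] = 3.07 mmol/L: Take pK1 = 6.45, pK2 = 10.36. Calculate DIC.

DIC = 4.11 mmol/L

CA = [HCO3⁻] + 2[CO3²⁻] = (α₁ + 2α₂)·DIC
At pH 6.92: [H⁺]/K1 = 10^-0.47 = 0.33884, K2/[H⁺] = 10^-3.44 = 0.00036308
α₁ = 1/(1 + 0.33884 + 0.00036308) = 1/1.3392 = 0.7467; α₂ = α₁·K2/[H⁺] = 0.0002711
α₁ + 2α₂ = 0.7473
DIC = CA / (α₁ + 2α₂) = 3.07 / 0.7473 = 4.11 mmol/L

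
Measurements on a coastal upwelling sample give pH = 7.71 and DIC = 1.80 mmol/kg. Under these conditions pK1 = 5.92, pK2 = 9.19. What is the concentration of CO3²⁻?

[CO3²⁻] = 0.0568 mmol/kg

α₂ = 1 / (1 + [H⁺]/K2 + [H⁺]²/(K1K2)) = 1 / (1 + 10^+1.48 + 10^-0.31)
   = 1 / (1 + 30.200 + 0.48978) = 1/31.689 = 0.03156
[CO3²⁻] = α₂ × DIC = 0.03156 × 1.80 = 0.0568 mmol/kg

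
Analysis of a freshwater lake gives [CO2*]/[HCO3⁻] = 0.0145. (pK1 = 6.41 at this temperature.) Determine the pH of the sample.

pH = 8.25

From K1 = [H⁺][HCO3⁻]/[CO2*]:  pH = pK1 − log₁₀([CO2*]/[HCO3⁻])
log₁₀(0.0145) = -1.839
pH = 6.41 − (-1.839) = 8.25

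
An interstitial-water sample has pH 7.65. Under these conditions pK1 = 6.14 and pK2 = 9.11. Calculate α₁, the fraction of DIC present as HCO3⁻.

α₁ = 1 / (1 + [H⁺]/K1 + K2/[H⁺]) = 1 / (1 + 10^-1.51 + 10^-1.46)
   = 1 / (1 + 0.030903 + 0.034674) = 1/1.0656 = 0.9385

α₁ = 0.938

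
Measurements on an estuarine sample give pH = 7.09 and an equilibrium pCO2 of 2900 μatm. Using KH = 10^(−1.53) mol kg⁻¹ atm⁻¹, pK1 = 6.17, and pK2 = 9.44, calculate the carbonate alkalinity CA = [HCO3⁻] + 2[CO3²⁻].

[CO2*] = KH · pCO2 = 10^(−1.53) × 2900×10^-6 = 8.559×10^-5 mol/kg
α₀ = 1/(1 + K1/[H⁺] + K1K2/[H⁺]²) = 1/(1 + 10^+0.92 + 10^-1.43) = 0.1069
DIC = [CO2*]/α₀ = 8.559×10^-5 / 0.1069 = 0.8006 mmol/kg
CA = (α₁ + 2α₂)·DIC = (0.8891 + 2×0.003972) × 0.8006 = 0.718 mmol/kg

CA = 0.718 mmol/kg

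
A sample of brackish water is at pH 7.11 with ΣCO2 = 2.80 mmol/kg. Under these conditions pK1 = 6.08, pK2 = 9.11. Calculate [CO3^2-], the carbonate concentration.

α₂ = 1 / (1 + [H⁺]/K2 + [H⁺]²/(K1K2)) = 1 / (1 + 10^+2.00 + 10^+0.97)
   = 1 / (1 + 100.00 + 9.3325) = 1/110.33 = 0.009064
[CO3²⁻] = α₂ × DIC = 0.009064 × 2.80 = 0.0254 mmol/kg

[CO3²⁻] = 0.0254 mmol/kg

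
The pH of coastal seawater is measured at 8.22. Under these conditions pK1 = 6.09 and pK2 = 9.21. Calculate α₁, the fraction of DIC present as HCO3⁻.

α₁ = 0.901

α₁ = 1 / (1 + [H⁺]/K1 + K2/[H⁺]) = 1 / (1 + 10^-2.13 + 10^-0.99)
   = 1 / (1 + 0.0074131 + 0.10233) = 1/1.1097 = 0.9011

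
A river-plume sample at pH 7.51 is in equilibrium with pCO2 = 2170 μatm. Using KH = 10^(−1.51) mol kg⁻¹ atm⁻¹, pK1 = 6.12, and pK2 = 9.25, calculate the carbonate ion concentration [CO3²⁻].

[CO2*] = KH · pCO2 = 10^(−1.51) × 2170×10^-6 = 6.706×10^-5 mol/kg
α₀ = 1/(1 + K1/[H⁺] + K1K2/[H⁺]²) = 1/(1 + 10^+1.39 + 10^-0.35) = 0.03847
DIC = [CO2*]/α₀ = 6.706×10^-5 / 0.03847 = 1.743 mmol/kg
[CO3²⁻] = α₂·DIC; α₂ = 0.01718, so [CO3²⁻] = 0.01718 × 1.743 = 0.0300 mmol/kg

[CO3²⁻] = 0.0300 mmol/kg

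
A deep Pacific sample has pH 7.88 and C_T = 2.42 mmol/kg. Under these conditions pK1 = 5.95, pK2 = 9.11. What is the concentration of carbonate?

α₂ = 1 / (1 + [H⁺]/K2 + [H⁺]²/(K1K2)) = 1 / (1 + 10^+1.23 + 10^-0.70)
   = 1 / (1 + 16.982 + 0.19953) = 1/18.182 = 0.05500
[CO3²⁻] = α₂ × DIC = 0.05500 × 2.42 = 0.133 mmol/kg

[CO3²⁻] = 0.133 mmol/kg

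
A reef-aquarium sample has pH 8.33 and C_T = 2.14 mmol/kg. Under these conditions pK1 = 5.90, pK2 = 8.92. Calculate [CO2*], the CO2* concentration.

α₀ = 1 / (1 + K1/[H⁺] + K1K2/[H⁺]²) = 1 / (1 + 10^+2.43 + 10^+1.84)
   = 1 / (1 + 269.15 + 69.183) = 1/339.34 = 0.002947
[CO2*] = α₀ × DIC = 0.002947 × 2.14 = 0.00631 mmol/kg = 6.31 μmol/kg

[CO2*] = 6.31 μmol/kg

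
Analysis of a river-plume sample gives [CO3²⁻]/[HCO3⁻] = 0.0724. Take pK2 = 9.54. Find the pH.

From K2 = [H⁺][CO3²⁻]/[HCO3⁻]:  pH = pK2 + log₁₀([CO3²⁻]/[HCO3⁻])
log₁₀(0.0724) = -1.140
pH = 9.54 + (-1.140) = 8.40

pH = 8.40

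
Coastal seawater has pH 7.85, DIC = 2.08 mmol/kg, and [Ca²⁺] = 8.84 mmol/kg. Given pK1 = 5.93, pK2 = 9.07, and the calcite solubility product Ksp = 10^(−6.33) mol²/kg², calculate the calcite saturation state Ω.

α₂ = 1 / (1 + [H⁺]/K2 + [H⁺]²/(K1K2)) = 1 / (1 + 10^+1.22 + 10^-0.70)
   = 1 / (1 + 16.596 + 0.19953) = 1/17.795 = 0.05619
[CO3²⁻] = α₂ × DIC = 0.05619 × 2.08 = 0.1169 mmol/kg
Ksp = 10^(−6.33) = 4.677×10^-7
Ω = [Ca²⁺][CO3²⁻]/Ksp = (8.84×10^-3)(1.169×10^-4) / 4.677×10^-7 = 2.21

Ω = 2.21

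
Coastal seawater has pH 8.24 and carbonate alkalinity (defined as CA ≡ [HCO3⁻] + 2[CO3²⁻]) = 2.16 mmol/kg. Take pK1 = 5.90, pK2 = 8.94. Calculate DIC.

CA = [HCO3⁻] + 2[CO3²⁻] = (α₁ + 2α₂)·DIC
At pH 8.24: [H⁺]/K1 = 10^-2.34 = 0.0045709, K2/[H⁺] = 10^-0.70 = 0.19953
α₁ = 1/(1 + 0.0045709 + 0.19953) = 1/1.2041 = 0.8305; α₂ = α₁·K2/[H⁺] = 0.1657
α₁ + 2α₂ = 1.1619
DIC = CA / (α₁ + 2α₂) = 2.16 / 1.1619 = 1.86 mmol/kg

DIC = 1.86 mmol/kg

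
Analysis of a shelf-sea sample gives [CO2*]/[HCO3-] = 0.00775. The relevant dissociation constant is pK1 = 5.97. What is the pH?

From K1 = [H⁺][HCO3-]/[CO2*]:  pH = pK1 − log₁₀([CO2*]/[HCO3-])
log₁₀(0.00775) = -2.111
pH = 5.97 − (-2.111) = 8.08

pH = 8.08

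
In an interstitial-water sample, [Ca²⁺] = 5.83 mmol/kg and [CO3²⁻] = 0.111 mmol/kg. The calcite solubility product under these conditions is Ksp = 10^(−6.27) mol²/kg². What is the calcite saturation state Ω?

Ω = 1.21

Ksp = 10^(−6.27) = 5.370×10^-7
Ω = [Ca²⁺][CO3²⁻]/Ksp = (5.83×10^-3)(0.111×10^-3) / 5.370×10^-7 = 1.21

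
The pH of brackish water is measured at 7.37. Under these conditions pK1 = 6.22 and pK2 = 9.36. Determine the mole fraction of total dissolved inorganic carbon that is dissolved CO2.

α₀ = 0.0655

α₀ = 1 / (1 + K1/[H⁺] + K1K2/[H⁺]²) = 1 / (1 + 10^+1.15 + 10^-0.84)
   = 1 / (1 + 14.125 + 0.14454) = 1/15.270 = 0.06549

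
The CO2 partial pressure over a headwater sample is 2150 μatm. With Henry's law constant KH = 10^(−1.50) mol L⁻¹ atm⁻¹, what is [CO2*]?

KH = 10^(−1.50) = 3.162×10^-2 mol L⁻¹ atm⁻¹
[CO2*] = KH · pCO2 = 3.162×10^-2 × 2150×10^-6 atm = 6.80×10^-5 mol/L

[CO2*] = 68.0 μmol/L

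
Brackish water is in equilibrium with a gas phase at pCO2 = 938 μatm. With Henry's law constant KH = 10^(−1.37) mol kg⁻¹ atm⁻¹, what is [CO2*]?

[CO2*] = 40.0 μmol/kg

KH = 10^(−1.37) = 4.266×10^-2 mol kg⁻¹ atm⁻¹
[CO2*] = KH · pCO2 = 4.266×10^-2 × 938×10^-6 atm = 4.00×10^-5 mol/kg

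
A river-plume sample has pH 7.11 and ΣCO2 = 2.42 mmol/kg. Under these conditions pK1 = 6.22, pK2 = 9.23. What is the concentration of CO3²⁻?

[CO3²⁻] = 16.2 μmol/kg

α₂ = 1 / (1 + [H⁺]/K2 + [H⁺]²/(K1K2)) = 1 / (1 + 10^+2.12 + 10^+1.23)
   = 1 / (1 + 131.83 + 16.982) = 1/149.81 = 0.006675
[CO3²⁻] = α₂ × DIC = 0.006675 × 2.42 = 0.0162 mmol/kg = 16.2 μmol/kg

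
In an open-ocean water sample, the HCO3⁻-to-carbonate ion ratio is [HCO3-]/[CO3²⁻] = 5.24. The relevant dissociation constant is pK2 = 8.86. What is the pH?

pH = 8.14

From K2 = [H⁺][CO3²⁻]/[HCO3-]:  pH = pK2 − log₁₀([HCO3-]/[CO3²⁻])
log₁₀(5.24) = +0.719
pH = 8.86 − (+0.719) = 8.14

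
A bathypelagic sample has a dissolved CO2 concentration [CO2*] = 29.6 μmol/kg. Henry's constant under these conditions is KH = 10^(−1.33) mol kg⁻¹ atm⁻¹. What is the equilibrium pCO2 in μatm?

pCO2 = 633 μatm

KH = 10^(−1.33) = 4.677×10^-2 mol kg⁻¹ atm⁻¹
pCO2 = [CO2*]/KH = 29.6×10^-6 / 4.677×10^-2 = 6.33×10^-4 atm = 633 μatm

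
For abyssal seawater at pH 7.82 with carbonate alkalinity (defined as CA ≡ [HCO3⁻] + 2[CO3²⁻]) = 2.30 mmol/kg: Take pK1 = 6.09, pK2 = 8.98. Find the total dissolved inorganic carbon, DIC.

CA = [HCO3⁻] + 2[CO3²⁻] = (α₁ + 2α₂)·DIC
At pH 7.82: [H⁺]/K1 = 10^-1.73 = 0.018621, K2/[H⁺] = 10^-1.16 = 0.069183
α₁ = 1/(1 + 0.018621 + 0.069183) = 1/1.0878 = 0.9193; α₂ = α₁·K2/[H⁺] = 0.06360
α₁ + 2α₂ = 1.0465
DIC = CA / (α₁ + 2α₂) = 2.30 / 1.0465 = 2.20 mmol/kg

DIC = 2.20 mmol/kg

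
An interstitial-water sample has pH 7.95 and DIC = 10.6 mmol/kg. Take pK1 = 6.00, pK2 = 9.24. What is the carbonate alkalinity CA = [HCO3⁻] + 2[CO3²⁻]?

CA = 11.0 mmol/kg

CA = [HCO3⁻] + 2[CO3²⁻] = (α₁ + 2α₂)·DIC
At pH 7.95: [H⁺]/K1 = 10^-1.95 = 0.011220, K2/[H⁺] = 10^-1.29 = 0.051286
α₁ = 1/(1 + 0.011220 + 0.051286) = 1/1.0625 = 0.9412; α₂ = α₁·K2/[H⁺] = 0.04827
α₁ + 2α₂ = 1.0377
CA = 1.0377 × 10.6 = 11.0 mmol/kg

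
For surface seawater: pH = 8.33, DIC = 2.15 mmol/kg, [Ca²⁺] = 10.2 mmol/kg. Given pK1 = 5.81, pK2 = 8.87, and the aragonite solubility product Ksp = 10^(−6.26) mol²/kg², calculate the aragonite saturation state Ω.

Ω = 8.91

α₂ = 1 / (1 + [H⁺]/K2 + [H⁺]²/(K1K2)) = 1 / (1 + 10^+0.54 + 10^-1.98)
   = 1 / (1 + 3.4674 + 0.010471) = 1/4.4778 = 0.2233
[CO3²⁻] = α₂ × DIC = 0.2233 × 2.15 = 0.4801 mmol/kg
Ksp = 10^(−6.26) = 5.495×10^-7
Ω = [Ca²⁺][CO3²⁻]/Ksp = (10.2×10^-3)(4.801×10^-4) / 5.495×10^-7 = 8.91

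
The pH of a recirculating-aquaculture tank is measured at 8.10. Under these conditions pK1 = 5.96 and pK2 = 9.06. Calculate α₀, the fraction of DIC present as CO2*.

α₀ = 0.00649

α₀ = 1 / (1 + K1/[H⁺] + K1K2/[H⁺]²) = 1 / (1 + 10^+2.14 + 10^+1.18)
   = 1 / (1 + 138.04 + 15.136) = 1/154.17 = 0.006486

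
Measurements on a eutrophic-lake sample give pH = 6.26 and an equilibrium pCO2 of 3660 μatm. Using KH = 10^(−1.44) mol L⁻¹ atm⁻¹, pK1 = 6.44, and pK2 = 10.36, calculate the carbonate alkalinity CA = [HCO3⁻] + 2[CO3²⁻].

[CO2*] = KH · pCO2 = 10^(−1.44) × 3660×10^-6 = 1.329×10^-4 mol/L
α₀ = 1/(1 + K1/[H⁺] + K1K2/[H⁺]²) = 1/(1 + 10^-0.18 + 10^-4.28) = 0.6021
DIC = [CO2*]/α₀ = 1.329×10^-4 / 0.6021 = 0.2207 mmol/L
CA = (α₁ + 2α₂)·DIC = (0.3978 + 2×3.160×10^-5) × 0.2207 = 0.0878 mmol/L

CA = 0.0878 mmol/L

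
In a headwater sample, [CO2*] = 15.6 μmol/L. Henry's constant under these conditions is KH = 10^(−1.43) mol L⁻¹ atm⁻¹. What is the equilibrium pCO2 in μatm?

pCO2 = 420 μatm

KH = 10^(−1.43) = 3.715×10^-2 mol L⁻¹ atm⁻¹
pCO2 = [CO2*]/KH = 15.6×10^-6 / 3.715×10^-2 = 4.20×10^-4 atm = 420 μatm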